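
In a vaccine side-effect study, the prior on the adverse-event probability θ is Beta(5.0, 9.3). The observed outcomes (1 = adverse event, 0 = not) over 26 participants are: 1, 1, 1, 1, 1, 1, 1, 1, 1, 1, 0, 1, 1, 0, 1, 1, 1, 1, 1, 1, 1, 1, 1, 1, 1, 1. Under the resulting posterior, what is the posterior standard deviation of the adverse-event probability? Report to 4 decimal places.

0.0699

The Beta prior is conjugate to a Binomial/Bernoulli likelihood; the update adds successes to α and failures to β.
Posterior: Beta(α+k, β+n−k) = Beta(5.0+24, 9.3+2) = Beta(29.0, 11.3).
Var = αβ/((α+β)²(α+β+1)) = 29.0·11.3/(40.3²·41.3) = 0.00488558; SD = √0.00488558 = 0.0699.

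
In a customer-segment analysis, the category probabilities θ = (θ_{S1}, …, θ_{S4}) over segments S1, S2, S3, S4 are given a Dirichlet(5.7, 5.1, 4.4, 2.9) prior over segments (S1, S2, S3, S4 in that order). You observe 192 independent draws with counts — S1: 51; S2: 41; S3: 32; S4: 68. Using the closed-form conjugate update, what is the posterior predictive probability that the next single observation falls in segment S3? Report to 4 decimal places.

The Dirichlet prior is conjugate to the Multinomial likelihood: each posterior αⱼ = prior αⱼ + observed count nⱼ.
Posterior concentration: (56.7, 46.1, 36.4, 70.9), total = 210.1.
P(next = S3 | data) = α_{S3}/Σα = 0.1733.

0.1733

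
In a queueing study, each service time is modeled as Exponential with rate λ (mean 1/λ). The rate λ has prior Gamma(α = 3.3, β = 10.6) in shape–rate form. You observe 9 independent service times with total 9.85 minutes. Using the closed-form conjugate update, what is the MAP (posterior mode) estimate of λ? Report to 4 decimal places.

0.5526

With a Gamma(shape α, rate β) prior on the exponential rate λ, the posterior after n observations with total T = Σxᵢ is Gamma(α+n, β+T).
Posterior: Gamma(3.3+9, 10.6+9.85) = Gamma(12.3, 20.45).
Mode = (α−1)/β = 0.5526.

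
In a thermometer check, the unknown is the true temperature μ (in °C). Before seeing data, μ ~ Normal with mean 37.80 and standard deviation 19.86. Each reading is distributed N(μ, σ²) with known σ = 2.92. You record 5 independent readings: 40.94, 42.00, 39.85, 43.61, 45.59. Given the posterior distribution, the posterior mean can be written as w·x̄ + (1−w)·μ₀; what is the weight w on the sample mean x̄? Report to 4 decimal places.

For Normal data with known variance σ², a Normal(μ₀, σ₀²) prior on μ is conjugate. Posterior precision = 1/σ₀² + n/σ²; posterior mean is the precision-weighted average of μ₀ and x̄.
σ₀² = 19.86² = 394.4196, σ² = 2.92² = 8.5264. Prior precision 1/σ₀² = 1/394.4196; data precision n/σ² = 5/8.5264.
w = (n/σ²)/(1/σ₀² + n/σ²) = n·σ₀²/(σ² + n·σ₀²) = 5·394.4196/(8.5264 + 5·394.4196) = 1972.098/1980.6244 = 0.9957.

0.9957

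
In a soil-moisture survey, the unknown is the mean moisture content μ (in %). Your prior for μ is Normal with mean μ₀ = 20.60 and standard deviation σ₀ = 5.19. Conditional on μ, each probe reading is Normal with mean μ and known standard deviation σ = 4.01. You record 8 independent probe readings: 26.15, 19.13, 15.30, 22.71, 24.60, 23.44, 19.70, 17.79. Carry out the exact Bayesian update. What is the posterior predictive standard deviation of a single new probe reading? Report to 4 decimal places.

For Normal data with known variance σ², a Normal(μ₀, σ₀²) prior on μ is conjugate. Posterior precision = 1/σ₀² + n/σ²; posterior mean is the precision-weighted average of μ₀ and x̄.
σ₀² = 5.19² = 26.9361, σ² = 4.01² = 16.0801; σ² + n·σ₀² = 16.0801 + 8·26.9361 = 231.5689.
Posterior precision = 1/σ₀² + n/σ² = 1/26.9361 + 8/16.0801 = (σ² + n·σ₀²)/(σ₀²σ²) = 231.5689/(26.9361·16.0801); posterior variance σₙ² = σ₀²σ²/(σ² + n·σ₀²) = 26.9361·16.0801/231.5689 = 1.870438.
Predictive variance for one new observation = σₙ² + σ² = 26.9361·16.0801/231.5689 + 16.0801 = σ²·(σ₀² + 231.5689)/231.5689 = 16.0801·258.505/231.5689 = 17.950538; SD = √(16.0801·258.505/231.5689) = 4.2368.

4.2368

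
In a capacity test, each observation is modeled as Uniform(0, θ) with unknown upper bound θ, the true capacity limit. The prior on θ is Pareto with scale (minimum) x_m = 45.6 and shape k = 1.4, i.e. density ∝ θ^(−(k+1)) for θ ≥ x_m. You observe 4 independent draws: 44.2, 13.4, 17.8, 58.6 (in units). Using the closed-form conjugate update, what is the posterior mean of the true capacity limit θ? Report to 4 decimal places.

71.9182

A Pareto(scale x_m, shape k) prior on the upper bound θ of Uniform(0, θ) is conjugate: posterior is Pareto(max(x_m, max xᵢ), k + n).
Sample maximum = 58.6; prior scale x_m = 45.6 → posterior scale = max = 58.6.
Posterior shape = 1.4 + 4 = 5.4.
E[θ|data] = k·x_m/(k−1) = 5.4·58.6/4.4 = 71.9182.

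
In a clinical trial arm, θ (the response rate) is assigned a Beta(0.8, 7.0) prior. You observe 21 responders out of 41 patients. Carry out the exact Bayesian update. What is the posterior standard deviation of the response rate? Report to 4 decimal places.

0.0704

The Beta prior is conjugate to a Binomial/Bernoulli likelihood; the update adds successes to α and failures to β.
Posterior: Beta(α+k, β+n−k) = Beta(0.8+21, 7.0+20) = Beta(21.8, 27.0).
Var = αβ/((α+β)²(α+β+1)) = 21.8·27.0/(48.8²·49.8) = 0.00496308; SD = √0.00496308 = 0.0704.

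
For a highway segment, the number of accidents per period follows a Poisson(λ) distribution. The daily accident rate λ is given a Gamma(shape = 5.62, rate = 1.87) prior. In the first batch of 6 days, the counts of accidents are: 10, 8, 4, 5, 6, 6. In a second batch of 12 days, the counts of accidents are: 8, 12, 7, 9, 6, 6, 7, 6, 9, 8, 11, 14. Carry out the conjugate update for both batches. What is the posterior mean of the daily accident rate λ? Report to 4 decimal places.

With a Gamma(shape α, rate β) prior, the Poisson likelihood is conjugate: the posterior is Gamma(α + ΣXᵢ, β + n).
Batch 1: sum of counts S = 39 over n = 6 days.
After batch 1: Gamma(α+S, β+n) = Gamma(5.62+39, 1.87+6) = Gamma(44.62, 7.87).
Batch 2: sum of counts S = 103 over n = 12 days.
After batch 2: Gamma(α+S, β+n) = Gamma(44.62+103, 7.87+12) = Gamma(147.62, 19.87).
Posterior mean = α/β = 147.62/19.87 = 7.4293.

7.4293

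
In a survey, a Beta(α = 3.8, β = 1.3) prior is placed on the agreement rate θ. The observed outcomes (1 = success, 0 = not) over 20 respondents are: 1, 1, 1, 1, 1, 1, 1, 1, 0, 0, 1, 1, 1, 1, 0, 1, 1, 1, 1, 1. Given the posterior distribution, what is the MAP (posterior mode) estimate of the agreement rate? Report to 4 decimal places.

0.8571

The Beta prior is conjugate to a Binomial/Bernoulli likelihood; the update adds successes to α and failures to β.
Posterior: Beta(α+k, β+n−k) = Beta(3.8+17, 1.3+3) = Beta(20.8, 4.3).
Mode of Beta(a,b) for a,b>1 is (a−1)/(a+b−2) = 19.8/23.1 = 0.8571.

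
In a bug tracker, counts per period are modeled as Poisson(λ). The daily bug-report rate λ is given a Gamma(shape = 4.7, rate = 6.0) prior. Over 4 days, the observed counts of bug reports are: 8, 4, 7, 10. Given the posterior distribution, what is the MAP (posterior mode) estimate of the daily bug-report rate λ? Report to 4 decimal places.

With a Gamma(shape α, rate β) prior, the Poisson likelihood is conjugate: the posterior is Gamma(α + ΣXᵢ, β + n).
Sum of counts S = 29 over n = 4 days.
Posterior: Gamma(α+S, β+n) = Gamma(4.7+29, 6.0+4) = Gamma(33.7, 10.0).
Mode of Gamma(α,β) for α≥1 is (α−1)/β = 32.7/10.0 = 3.2700.

3.2700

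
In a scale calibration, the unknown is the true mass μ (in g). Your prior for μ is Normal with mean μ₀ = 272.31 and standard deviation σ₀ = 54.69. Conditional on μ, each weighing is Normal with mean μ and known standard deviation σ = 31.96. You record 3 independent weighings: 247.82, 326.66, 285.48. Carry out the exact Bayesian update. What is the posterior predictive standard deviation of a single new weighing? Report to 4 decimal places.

36.4297

For Normal data with known variance σ², a Normal(μ₀, σ₀²) prior on μ is conjugate. Posterior precision = 1/σ₀² + n/σ²; posterior mean is the precision-weighted average of μ₀ and x̄.
σ₀² = 54.69² = 2990.9961, σ² = 31.96² = 1021.4416; σ² + n·σ₀² = 1021.4416 + 3·2990.9961 = 9994.4299.
Posterior precision = 1/σ₀² + n/σ² = 1/2990.9961 + 3/1021.4416 = (σ² + n·σ₀²)/(σ₀²σ²) = 9994.4299/(2990.9961·1021.4416); posterior variance σₙ² = σ₀²σ²/(σ² + n·σ₀²) = 2990.9961·1021.4416/9994.4299 = 305.683053.
Predictive variance for one new observation = σₙ² + σ² = 2990.9961·1021.4416/9994.4299 + 1021.4416 = σ²·(σ₀² + 9994.4299)/9994.4299 = 1021.4416·12985.426/9994.4299 = 1327.124653; SD = √(1021.4416·12985.426/9994.4299) = 36.4297.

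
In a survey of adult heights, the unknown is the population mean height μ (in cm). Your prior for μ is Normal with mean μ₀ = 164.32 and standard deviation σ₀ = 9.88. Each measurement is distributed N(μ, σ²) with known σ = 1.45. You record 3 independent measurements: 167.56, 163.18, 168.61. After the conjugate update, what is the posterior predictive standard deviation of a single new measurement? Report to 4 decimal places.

For Normal data with known variance σ², a Normal(μ₀, σ₀²) prior on μ is conjugate. Posterior precision = 1/σ₀² + n/σ²; posterior mean is the precision-weighted average of μ₀ and x̄.
σ₀² = 9.88² = 97.6144, σ² = 1.45² = 2.1025; σ² + n·σ₀² = 2.1025 + 3·97.6144 = 294.9457.
Posterior precision = 1/σ₀² + n/σ² = 1/97.6144 + 3/2.1025 = (σ² + n·σ₀²)/(σ₀²σ²) = 294.9457/(97.6144·2.1025); posterior variance σₙ² = σ₀²σ²/(σ² + n·σ₀²) = 97.6144·2.1025/294.9457 = 0.695837.
Predictive variance for one new observation = σₙ² + σ² = 97.6144·2.1025/294.9457 + 2.1025 = σ²·(σ₀² + 294.9457)/294.9457 = 2.1025·392.5601/294.9457 = 2.798337; SD = √(2.1025·392.5601/294.9457) = 1.6728.

1.6728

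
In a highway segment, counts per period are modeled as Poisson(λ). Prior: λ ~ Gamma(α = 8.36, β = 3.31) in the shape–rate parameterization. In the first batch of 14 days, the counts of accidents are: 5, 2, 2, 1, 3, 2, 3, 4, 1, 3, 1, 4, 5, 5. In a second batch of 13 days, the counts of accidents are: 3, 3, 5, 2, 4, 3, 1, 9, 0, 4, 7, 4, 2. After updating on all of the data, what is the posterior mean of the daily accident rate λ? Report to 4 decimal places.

3.1791

With a Gamma(shape α, rate β) prior, the Poisson likelihood is conjugate: the posterior is Gamma(α + ΣXᵢ, β + n).
Batch 1: sum of counts S = 41 over n = 14 days.
After batch 1: Gamma(α+S, β+n) = Gamma(8.36+41, 3.31+14) = Gamma(49.36, 17.31).
Batch 2: sum of counts S = 47 over n = 13 days.
After batch 2: Gamma(α+S, β+n) = Gamma(49.36+47, 17.31+13) = Gamma(96.36, 30.31).
Posterior mean = α/β = 96.36/30.31 = 3.1791.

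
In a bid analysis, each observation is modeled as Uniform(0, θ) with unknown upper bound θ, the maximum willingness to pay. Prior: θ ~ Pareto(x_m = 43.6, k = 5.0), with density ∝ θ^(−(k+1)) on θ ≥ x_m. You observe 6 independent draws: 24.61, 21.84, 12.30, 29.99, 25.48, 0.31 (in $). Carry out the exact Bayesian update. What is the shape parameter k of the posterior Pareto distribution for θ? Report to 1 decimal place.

11.0

A Pareto(scale x_m, shape k) prior on the upper bound θ of Uniform(0, θ) is conjugate: posterior is Pareto(max(x_m, max xᵢ), k + n).
Sample maximum = 29.99; prior scale x_m = 43.6 → posterior scale = max = 43.60.
Posterior shape = 5.0 + 6 = 11.0.
Posterior shape k = 11.0.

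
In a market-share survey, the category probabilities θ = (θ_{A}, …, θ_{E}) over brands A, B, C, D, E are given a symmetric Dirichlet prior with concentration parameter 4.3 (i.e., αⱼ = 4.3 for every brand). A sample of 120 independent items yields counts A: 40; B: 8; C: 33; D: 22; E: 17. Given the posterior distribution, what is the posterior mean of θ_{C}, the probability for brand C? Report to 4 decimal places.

The Dirichlet prior is conjugate to the Multinomial likelihood: each posterior αⱼ = prior αⱼ + observed count nⱼ.
Posterior concentration: (44.3, 12.3, 37.3, 26.3, 21.3), total = 141.5.
E[θ_{C}|data] = α_{C}/Σα = 37.3/141.5 = 0.2636.

0.2636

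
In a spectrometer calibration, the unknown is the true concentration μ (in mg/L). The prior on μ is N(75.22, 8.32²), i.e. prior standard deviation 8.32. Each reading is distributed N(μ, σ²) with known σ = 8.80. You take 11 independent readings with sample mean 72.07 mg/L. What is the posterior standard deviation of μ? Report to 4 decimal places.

2.5279

For Normal data with known variance σ², a Normal(μ₀, σ₀²) prior on μ is conjugate. Posterior precision = 1/σ₀² + n/σ²; posterior mean is the precision-weighted average of μ₀ and x̄.
σ₀² = 8.32² = 69.2224, σ² = 8.80² = 77.44; σ² + n·σ₀² = 77.44 + 11·69.2224 = 838.8864.
Posterior precision = 1/σ₀² + n/σ² = 1/69.2224 + 11/77.44 = (σ² + n·σ₀²)/(σ₀²σ²) = 838.8864/(69.2224·77.44); posterior variance σₙ² = σ₀²σ²/(σ² + n·σ₀²) = 69.2224·77.44/838.8864 = 6.390117.
Posterior SD = √σₙ² = √(69.2224·77.44/838.8864) = 2.5279.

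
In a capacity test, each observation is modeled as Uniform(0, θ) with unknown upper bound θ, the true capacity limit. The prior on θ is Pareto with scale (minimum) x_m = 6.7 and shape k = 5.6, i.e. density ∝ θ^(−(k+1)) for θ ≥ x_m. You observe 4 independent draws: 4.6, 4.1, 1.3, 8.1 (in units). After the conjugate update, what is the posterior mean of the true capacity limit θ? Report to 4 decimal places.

A Pareto(scale x_m, shape k) prior on the upper bound θ of Uniform(0, θ) is conjugate: posterior is Pareto(max(x_m, max xᵢ), k + n).
Sample maximum = 8.1; prior scale x_m = 6.7 → posterior scale = max = 8.1.
Posterior shape = 5.6 + 4 = 9.6.
E[θ|data] = k·x_m/(k−1) = 9.6·8.1/8.6 = 9.0419.

9.0419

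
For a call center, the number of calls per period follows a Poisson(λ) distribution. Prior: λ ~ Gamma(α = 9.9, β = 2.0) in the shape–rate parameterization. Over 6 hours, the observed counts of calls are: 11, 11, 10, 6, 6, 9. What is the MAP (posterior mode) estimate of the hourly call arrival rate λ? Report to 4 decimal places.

With a Gamma(shape α, rate β) prior, the Poisson likelihood is conjugate: the posterior is Gamma(α + ΣXᵢ, β + n).
Sum of counts S = 53 over n = 6 hours.
Posterior: Gamma(α+S, β+n) = Gamma(9.9+53, 2.0+6) = Gamma(62.9, 8.0).
Mode of Gamma(α,β) for α≥1 is (α−1)/β = 61.9/8.0 = 7.7375.

7.7375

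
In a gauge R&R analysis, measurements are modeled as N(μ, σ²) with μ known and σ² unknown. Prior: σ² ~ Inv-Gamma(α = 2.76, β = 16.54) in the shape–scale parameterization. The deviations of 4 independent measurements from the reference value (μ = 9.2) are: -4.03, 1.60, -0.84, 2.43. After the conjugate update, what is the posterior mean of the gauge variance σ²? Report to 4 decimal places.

With known mean μ and an Inverse-Gamma(α, β) prior on σ², the Normal likelihood is conjugate: posterior is Inv-Gamma(α + n/2, β + Σ(xᵢ−μ)²/2).
Σ(xᵢ−μ)² = (-4.03)² + (1.60)² + (-0.84)² + (2.43)² = 25.4114.
Posterior: Inv-Gamma(2.76 + 4/2, 16.54 + 25.4114/2) = Inv-Gamma(4.76, 29.24570).
E[σ²|data] = β/(α−1) = 29.24570/3.76 = 7.7781.

7.7781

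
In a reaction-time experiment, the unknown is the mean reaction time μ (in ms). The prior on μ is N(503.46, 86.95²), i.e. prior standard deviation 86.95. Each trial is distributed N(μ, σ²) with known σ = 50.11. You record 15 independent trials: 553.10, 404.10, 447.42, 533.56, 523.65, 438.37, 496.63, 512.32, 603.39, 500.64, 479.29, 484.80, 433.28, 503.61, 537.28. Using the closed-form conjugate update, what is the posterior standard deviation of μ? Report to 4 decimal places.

12.7974

For Normal data with known variance σ², a Normal(μ₀, σ₀²) prior on μ is conjugate. Posterior precision = 1/σ₀² + n/σ²; posterior mean is the precision-weighted average of μ₀ and x̄.
σ₀² = 86.95² = 7560.3025, σ² = 50.11² = 2511.0121; σ² + n·σ₀² = 2511.0121 + 15·7560.3025 = 115915.5496.
Posterior precision = 1/σ₀² + n/σ² = 1/7560.3025 + 15/2511.0121 = (σ² + n·σ₀²)/(σ₀²σ²) = 115915.5496/(7560.3025·2511.0121); posterior variance σₙ² = σ₀²σ²/(σ² + n·σ₀²) = 7560.3025·2511.0121/115915.5496 = 163.774499.
Posterior SD = √σₙ² = √(7560.3025·2511.0121/115915.5496) = 12.7974.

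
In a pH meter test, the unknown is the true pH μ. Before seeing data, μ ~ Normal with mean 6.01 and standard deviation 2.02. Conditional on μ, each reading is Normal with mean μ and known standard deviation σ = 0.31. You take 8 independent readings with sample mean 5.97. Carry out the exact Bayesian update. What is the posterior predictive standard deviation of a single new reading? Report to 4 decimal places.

0.3288

For Normal data with known variance σ², a Normal(μ₀, σ₀²) prior on μ is conjugate. Posterior precision = 1/σ₀² + n/σ²; posterior mean is the precision-weighted average of μ₀ and x̄.
σ₀² = 2.02² = 4.0804, σ² = 0.31² = 0.0961; σ² + n·σ₀² = 0.0961 + 8·4.0804 = 32.7393.
Posterior precision = 1/σ₀² + n/σ² = 1/4.0804 + 8/0.0961 = (σ² + n·σ₀²)/(σ₀²σ²) = 32.7393/(4.0804·0.0961); posterior variance σₙ² = σ₀²σ²/(σ² + n·σ₀²) = 4.0804·0.0961/32.7393 = 0.011977.
Predictive variance for one new observation = σₙ² + σ² = 4.0804·0.0961/32.7393 + 0.0961 = σ²·(σ₀² + 32.7393)/32.7393 = 0.0961·36.8197/32.7393 = 0.108077; SD = √(0.0961·36.8197/32.7393) = 0.3288.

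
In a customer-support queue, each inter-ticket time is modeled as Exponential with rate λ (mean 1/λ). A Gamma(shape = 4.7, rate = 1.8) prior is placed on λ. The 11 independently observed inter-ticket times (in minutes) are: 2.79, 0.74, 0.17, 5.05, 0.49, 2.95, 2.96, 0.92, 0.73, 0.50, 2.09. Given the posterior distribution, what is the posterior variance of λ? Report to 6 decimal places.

With a Gamma(shape α, rate β) prior on the exponential rate λ, the posterior after n observations with total T = Σxᵢ is Gamma(α+n, β+T).
Sum of observations T = 19.39 minutes; n = 11.
Posterior: Gamma(4.7+11, 1.8+19.39) = Gamma(15.7, 21.19).
Var = α/β² = 0.034965.

0.034965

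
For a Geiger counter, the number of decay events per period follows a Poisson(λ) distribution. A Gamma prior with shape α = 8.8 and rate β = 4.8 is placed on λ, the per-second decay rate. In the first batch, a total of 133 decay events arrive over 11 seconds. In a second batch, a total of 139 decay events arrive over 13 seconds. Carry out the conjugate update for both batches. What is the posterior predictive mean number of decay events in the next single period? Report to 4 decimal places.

With a Gamma(shape α, rate β) prior, the Poisson likelihood is conjugate: the posterior is Gamma(α + ΣXᵢ, β + n).
After batch 1: Gamma(α+S, β+n) = Gamma(8.8+133, 4.8+11) = Gamma(141.8, 15.8).
After batch 2: Gamma(α+S, β+n) = Gamma(141.8+139, 15.8+13) = Gamma(280.8, 28.8).
The predictive distribution for one future period is NegBinom with mean α/β = 9.7500.

9.7500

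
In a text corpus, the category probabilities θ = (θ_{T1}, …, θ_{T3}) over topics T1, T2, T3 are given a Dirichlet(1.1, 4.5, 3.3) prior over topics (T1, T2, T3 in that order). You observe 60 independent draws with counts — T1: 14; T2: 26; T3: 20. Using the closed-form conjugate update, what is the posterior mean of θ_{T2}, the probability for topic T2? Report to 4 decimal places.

0.4427

The Dirichlet prior is conjugate to the Multinomial likelihood: each posterior αⱼ = prior αⱼ + observed count nⱼ.
Posterior concentration: (15.1, 30.5, 23.3), total = 68.9.
E[θ_{T2}|data] = α_{T2}/Σα = 30.5/68.9 = 0.4427.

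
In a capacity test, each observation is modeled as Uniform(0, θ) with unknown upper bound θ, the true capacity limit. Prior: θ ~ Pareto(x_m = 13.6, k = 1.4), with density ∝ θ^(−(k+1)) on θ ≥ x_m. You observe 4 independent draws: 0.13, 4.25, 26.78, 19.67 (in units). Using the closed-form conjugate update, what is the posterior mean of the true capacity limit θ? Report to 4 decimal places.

A Pareto(scale x_m, shape k) prior on the upper bound θ of Uniform(0, θ) is conjugate: posterior is Pareto(max(x_m, max xᵢ), k + n).
Sample maximum = 26.78; prior scale x_m = 13.6 → posterior scale = max = 26.78.
Posterior shape = 1.4 + 4 = 5.4.
E[θ|data] = k·x_m/(k−1) = 5.4·26.78/4.4 = 32.8664.

32.8664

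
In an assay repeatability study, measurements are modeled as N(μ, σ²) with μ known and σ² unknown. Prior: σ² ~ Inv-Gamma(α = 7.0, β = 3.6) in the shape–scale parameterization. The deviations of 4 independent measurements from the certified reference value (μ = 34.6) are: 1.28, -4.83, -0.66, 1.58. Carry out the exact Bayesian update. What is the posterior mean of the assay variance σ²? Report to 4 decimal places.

With known mean μ and an Inverse-Gamma(α, β) prior on σ², the Normal likelihood is conjugate: posterior is Inv-Gamma(α + n/2, β + Σ(xᵢ−μ)²/2).
Σ(xᵢ−μ)² = (1.28)² + (-4.83)² + (-0.66)² + (1.58)² = 27.8993.
Posterior: Inv-Gamma(7.0 + 4/2, 3.6 + 27.8993/2) = Inv-Gamma(9.00, 17.54965).
E[σ²|data] = β/(α−1) = 17.54965/8.00 = 2.1937.

2.1937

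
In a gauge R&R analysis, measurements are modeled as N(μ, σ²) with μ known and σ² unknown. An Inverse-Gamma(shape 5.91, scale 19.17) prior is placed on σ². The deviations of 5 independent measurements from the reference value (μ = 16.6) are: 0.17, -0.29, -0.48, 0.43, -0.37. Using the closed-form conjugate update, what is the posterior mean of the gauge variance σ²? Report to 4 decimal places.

With known mean μ and an Inverse-Gamma(α, β) prior on σ², the Normal likelihood is conjugate: posterior is Inv-Gamma(α + n/2, β + Σ(xᵢ−μ)²/2).
Σ(xᵢ−μ)² = (0.17)² + (-0.29)² + (-0.48)² + (0.43)² + (-0.37)² = 0.6652.
Posterior: Inv-Gamma(5.91 + 5/2, 19.17 + 0.6652/2) = Inv-Gamma(8.41, 19.50260).
E[σ²|data] = β/(α−1) = 19.50260/7.41 = 2.6319.

2.6319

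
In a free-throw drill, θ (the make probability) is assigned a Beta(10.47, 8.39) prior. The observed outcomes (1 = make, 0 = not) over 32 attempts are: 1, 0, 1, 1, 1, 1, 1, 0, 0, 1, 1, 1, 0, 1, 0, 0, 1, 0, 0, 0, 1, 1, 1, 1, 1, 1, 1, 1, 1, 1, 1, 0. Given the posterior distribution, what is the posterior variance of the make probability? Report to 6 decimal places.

0.004451

The Beta prior is conjugate to a Binomial/Bernoulli likelihood; the update adds successes to α and failures to β.
Posterior: Beta(α+k, β+n−k) = Beta(10.47+22, 8.39+10) = Beta(32.47, 18.39).
Var = αβ/((α+β)²(α+β+1)) = 32.47·18.39/(50.86²·51.86) = 0.004451.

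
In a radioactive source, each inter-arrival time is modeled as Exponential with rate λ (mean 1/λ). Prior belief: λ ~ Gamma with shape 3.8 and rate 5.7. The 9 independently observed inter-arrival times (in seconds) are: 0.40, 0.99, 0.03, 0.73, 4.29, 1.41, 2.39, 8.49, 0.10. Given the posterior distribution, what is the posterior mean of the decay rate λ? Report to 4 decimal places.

0.5218

With a Gamma(shape α, rate β) prior on the exponential rate λ, the posterior after n observations with total T = Σxᵢ is Gamma(α+n, β+T).
Sum of observations T = 18.83 seconds; n = 9.
Posterior: Gamma(3.8+9, 5.7+18.83) = Gamma(12.8, 24.53).
Posterior mean of λ = α/β = 12.8/24.53 = 0.5218.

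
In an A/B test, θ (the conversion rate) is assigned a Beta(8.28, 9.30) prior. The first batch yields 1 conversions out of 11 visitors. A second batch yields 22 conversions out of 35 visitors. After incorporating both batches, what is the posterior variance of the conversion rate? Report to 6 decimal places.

0.003870

The Beta prior is conjugate to a Binomial/Bernoulli likelihood; the update adds successes to α and failures to β.
After batch 1: Beta(8.28+1, 9.30+10) = Beta(9.28, 19.30).
After batch 2: Beta(9.28+22, 19.30+13) = Beta(31.28, 32.30).
Var = αβ/((α+β)²(α+β+1)) = 31.28·32.30/(63.58²·64.58) = 0.003870.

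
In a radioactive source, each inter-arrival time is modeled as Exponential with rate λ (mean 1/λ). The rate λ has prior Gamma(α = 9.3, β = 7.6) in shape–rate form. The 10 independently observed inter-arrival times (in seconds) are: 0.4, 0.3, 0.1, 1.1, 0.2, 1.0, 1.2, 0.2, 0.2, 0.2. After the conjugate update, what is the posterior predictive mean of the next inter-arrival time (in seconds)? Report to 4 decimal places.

With a Gamma(shape α, rate β) prior on the exponential rate λ, the posterior after n observations with total T = Σxᵢ is Gamma(α+n, β+T).
Sum of observations T = 4.9 seconds; n = 10.
Posterior: Gamma(9.3+10, 7.6+4.9) = Gamma(19.3, 12.5).
The predictive distribution for the next observation is Lomax; its mean is β/(α−1) = 12.5/18.3 = 0.6831.

0.6831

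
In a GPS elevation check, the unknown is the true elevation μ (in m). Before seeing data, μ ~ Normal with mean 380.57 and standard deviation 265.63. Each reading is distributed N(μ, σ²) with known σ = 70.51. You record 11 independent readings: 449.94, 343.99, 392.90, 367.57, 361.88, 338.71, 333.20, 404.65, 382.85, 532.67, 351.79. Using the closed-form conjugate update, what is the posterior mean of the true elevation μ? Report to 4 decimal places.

387.2436

For Normal data with known variance σ², a Normal(μ₀, σ₀²) prior on μ is conjugate. Posterior precision = 1/σ₀² + n/σ²; posterior mean is the precision-weighted average of μ₀ and x̄.
Σxᵢ = 449.94 + 343.99 + 392.90 + 367.57 + 361.88 + 338.71 + 333.20 + 404.65 + 382.85 + 532.67 + 351.79 = 4260.15, so n·x̄ = 4260.15.
σ₀² = 265.63² = 70559.2969, σ² = 70.51² = 4971.6601; σ² + n·σ₀² = 4971.6601 + 11·70559.2969 = 781123.926.
Posterior mean = (μ₀/σ₀² + n·x̄/σ²)/(1/σ₀² + n/σ²) = (σ²·μ₀ + σ₀²·n·x̄)/(σ² + n·σ₀²) = (4971.6601·380.57 + 70559.2969·4260.15)/781123.926 = 302485253.372792/781123.926 = 387.2436.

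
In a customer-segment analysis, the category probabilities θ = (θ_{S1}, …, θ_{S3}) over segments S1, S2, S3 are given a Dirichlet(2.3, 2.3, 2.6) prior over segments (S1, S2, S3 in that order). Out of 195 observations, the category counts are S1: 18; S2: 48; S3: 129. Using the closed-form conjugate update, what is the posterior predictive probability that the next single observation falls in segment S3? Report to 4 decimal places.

0.6508

The Dirichlet prior is conjugate to the Multinomial likelihood: each posterior αⱼ = prior αⱼ + observed count nⱼ.
Posterior concentration: (20.3, 50.3, 131.6), total = 202.2.
P(next = S3 | data) = α_{S3}/Σα = 0.6508.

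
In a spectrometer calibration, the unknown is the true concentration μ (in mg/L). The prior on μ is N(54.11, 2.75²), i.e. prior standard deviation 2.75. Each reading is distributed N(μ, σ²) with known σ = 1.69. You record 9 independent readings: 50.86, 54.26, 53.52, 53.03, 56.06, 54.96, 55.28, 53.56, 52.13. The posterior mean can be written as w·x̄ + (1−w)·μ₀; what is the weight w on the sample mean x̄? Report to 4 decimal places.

For Normal data with known variance σ², a Normal(μ₀, σ₀²) prior on μ is conjugate. Posterior precision = 1/σ₀² + n/σ²; posterior mean is the precision-weighted average of μ₀ and x̄.
σ₀² = 2.75² = 7.5625, σ² = 1.69² = 2.8561. Prior precision 1/σ₀² = 1/7.5625; data precision n/σ² = 9/2.8561.
w = (n/σ²)/(1/σ₀² + n/σ²) = n·σ₀²/(σ² + n·σ₀²) = 9·7.5625/(2.8561 + 9·7.5625) = 68.0625/70.9186 = 0.9597.

0.9597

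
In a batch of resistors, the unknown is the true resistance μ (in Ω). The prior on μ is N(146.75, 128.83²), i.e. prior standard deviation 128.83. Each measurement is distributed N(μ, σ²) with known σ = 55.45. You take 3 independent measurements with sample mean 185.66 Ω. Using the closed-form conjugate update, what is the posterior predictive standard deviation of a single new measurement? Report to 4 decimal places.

63.5610

For Normal data with known variance σ², a Normal(μ₀, σ₀²) prior on μ is conjugate. Posterior precision = 1/σ₀² + n/σ²; posterior mean is the precision-weighted average of μ₀ and x̄.
σ₀² = 128.83² = 16597.1689, σ² = 55.45² = 3074.7025; σ² + n·σ₀² = 3074.7025 + 3·16597.1689 = 52866.2092.
Posterior precision = 1/σ₀² + n/σ² = 1/16597.1689 + 3/3074.7025 = (σ² + n·σ₀²)/(σ₀²σ²) = 52866.2092/(16597.1689·3074.7025); posterior variance σₙ² = σ₀²σ²/(σ² + n·σ₀²) = 16597.1689·3074.7025/52866.2092 = 965.292528.
Predictive variance for one new observation = σₙ² + σ² = 16597.1689·3074.7025/52866.2092 + 3074.7025 = σ²·(σ₀² + 52866.2092)/52866.2092 = 3074.7025·69463.3781/52866.2092 = 4039.995028; SD = √(3074.7025·69463.3781/52866.2092) = 63.5610.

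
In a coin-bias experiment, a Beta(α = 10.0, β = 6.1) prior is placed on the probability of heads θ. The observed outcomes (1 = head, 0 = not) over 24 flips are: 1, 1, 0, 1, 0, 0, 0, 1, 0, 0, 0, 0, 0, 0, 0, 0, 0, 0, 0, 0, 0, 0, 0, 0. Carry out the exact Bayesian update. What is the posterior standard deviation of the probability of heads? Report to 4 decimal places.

The Beta prior is conjugate to a Binomial/Bernoulli likelihood; the update adds successes to α and failures to β.
Posterior: Beta(α+k, β+n−k) = Beta(10.0+4, 6.1+20) = Beta(14.0, 26.1).
Var = αβ/((α+β)²(α+β+1)) = 14.0·26.1/(40.1²·41.1) = 0.00552889; SD = √0.00552889 = 0.0744.

0.0744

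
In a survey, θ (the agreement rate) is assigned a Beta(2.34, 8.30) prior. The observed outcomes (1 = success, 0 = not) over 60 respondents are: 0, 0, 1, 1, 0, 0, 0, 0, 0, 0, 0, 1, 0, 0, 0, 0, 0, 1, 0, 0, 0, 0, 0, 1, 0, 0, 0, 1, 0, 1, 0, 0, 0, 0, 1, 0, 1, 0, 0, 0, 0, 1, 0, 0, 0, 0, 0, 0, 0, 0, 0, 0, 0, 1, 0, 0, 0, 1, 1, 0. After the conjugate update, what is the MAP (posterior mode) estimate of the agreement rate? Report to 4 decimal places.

0.2089

The Beta prior is conjugate to a Binomial/Bernoulli likelihood; the update adds successes to α and failures to β.
Posterior: Beta(α+k, β+n−k) = Beta(2.34+13, 8.30+47) = Beta(15.34, 55.30).
Mode of Beta(a,b) for a,b>1 is (a−1)/(a+b−2) = 14.34/68.64 = 0.2089.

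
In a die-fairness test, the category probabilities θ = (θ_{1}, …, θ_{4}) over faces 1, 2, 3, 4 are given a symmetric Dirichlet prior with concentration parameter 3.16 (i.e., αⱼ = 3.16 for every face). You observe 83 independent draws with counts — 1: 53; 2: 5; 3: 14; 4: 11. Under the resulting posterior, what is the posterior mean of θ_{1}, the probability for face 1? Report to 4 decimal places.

0.5872

The Dirichlet prior is conjugate to the Multinomial likelihood: each posterior αⱼ = prior αⱼ + observed count nⱼ.
Posterior concentration: (56.16, 8.16, 17.16, 14.16), total = 95.64.
E[θ_{1}|data] = α_{1}/Σα = 56.16/95.64 = 0.5872.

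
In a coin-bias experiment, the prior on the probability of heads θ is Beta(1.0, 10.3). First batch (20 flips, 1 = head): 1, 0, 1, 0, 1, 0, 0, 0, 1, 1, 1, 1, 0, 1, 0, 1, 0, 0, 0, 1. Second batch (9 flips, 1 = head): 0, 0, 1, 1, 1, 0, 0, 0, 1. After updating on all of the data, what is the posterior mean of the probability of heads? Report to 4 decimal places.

0.3722

The Beta prior is conjugate to a Binomial/Bernoulli likelihood; the update adds successes to α and failures to β.
After batch 1: Beta(1.0+10, 10.3+10) = Beta(11.0, 20.3).
After batch 2: Beta(11.0+4, 20.3+5) = Beta(15.0, 25.3).
Posterior mean = α/(α+β) = 15.0/40.3 = 0.3722.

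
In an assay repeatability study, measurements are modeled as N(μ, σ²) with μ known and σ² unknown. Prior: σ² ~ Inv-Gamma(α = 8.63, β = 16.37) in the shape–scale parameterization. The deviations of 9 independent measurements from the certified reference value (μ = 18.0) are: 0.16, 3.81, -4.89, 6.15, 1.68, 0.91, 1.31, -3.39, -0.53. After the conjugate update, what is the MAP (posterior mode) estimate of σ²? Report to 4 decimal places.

With known mean μ and an Inverse-Gamma(α, β) prior on σ², the Normal likelihood is conjugate: posterior is Inv-Gamma(α + n/2, β + Σ(xᵢ−μ)²/2).
Σ(xᵢ−μ)² = (0.16)² + (3.81)² + (-4.89)² + (6.15)² + (1.68)² + (0.91)² + (1.31)² + (-3.39)² + (-0.53)² = 93.4159.
Posterior: Inv-Gamma(8.63 + 9/2, 16.37 + 93.4159/2) = Inv-Gamma(13.13, 63.07795).
Mode = β/(α+1) = 63.07795/14.13 = 4.4641.

4.4641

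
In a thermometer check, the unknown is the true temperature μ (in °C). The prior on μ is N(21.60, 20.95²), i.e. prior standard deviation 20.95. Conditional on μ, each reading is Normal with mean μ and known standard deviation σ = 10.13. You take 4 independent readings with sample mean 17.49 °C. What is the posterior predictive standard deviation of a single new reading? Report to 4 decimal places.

For Normal data with known variance σ², a Normal(μ₀, σ₀²) prior on μ is conjugate. Posterior precision = 1/σ₀² + n/σ²; posterior mean is the precision-weighted average of μ₀ and x̄.
σ₀² = 20.95² = 438.9025, σ² = 10.13² = 102.6169; σ² + n·σ₀² = 102.6169 + 4·438.9025 = 1858.2269.
Posterior precision = 1/σ₀² + n/σ² = 1/438.9025 + 4/102.6169 = (σ² + n·σ₀²)/(σ₀²σ²) = 1858.2269/(438.9025·102.6169); posterior variance σₙ² = σ₀²σ²/(σ² + n·σ₀²) = 438.9025·102.6169/1858.2269 = 24.237521.
Predictive variance for one new observation = σₙ² + σ² = 438.9025·102.6169/1858.2269 + 102.6169 = σ²·(σ₀² + 1858.2269)/1858.2269 = 102.6169·2297.1294/1858.2269 = 126.854421; SD = √(102.6169·2297.1294/1858.2269) = 11.2630.

11.2630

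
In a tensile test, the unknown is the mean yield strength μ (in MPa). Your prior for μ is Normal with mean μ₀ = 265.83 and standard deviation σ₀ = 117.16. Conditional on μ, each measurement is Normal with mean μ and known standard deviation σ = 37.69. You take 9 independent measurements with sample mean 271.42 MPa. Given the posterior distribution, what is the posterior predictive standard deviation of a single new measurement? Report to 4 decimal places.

For Normal data with known variance σ², a Normal(μ₀, σ₀²) prior on μ is conjugate. Posterior precision = 1/σ₀² + n/σ²; posterior mean is the precision-weighted average of μ₀ and x̄.
σ₀² = 117.16² = 13726.4656, σ² = 37.69² = 1420.5361; σ² + n·σ₀² = 1420.5361 + 9·13726.4656 = 124958.7265.
Posterior precision = 1/σ₀² + n/σ² = 1/13726.4656 + 9/1420.5361 = (σ² + n·σ₀²)/(σ₀²σ²) = 124958.7265/(13726.4656·1420.5361); posterior variance σₙ² = σ₀²σ²/(σ² + n·σ₀²) = 13726.4656·1420.5361/124958.7265 = 156.043043.
Predictive variance for one new observation = σₙ² + σ² = 13726.4656·1420.5361/124958.7265 + 1420.5361 = σ²·(σ₀² + 124958.7265)/124958.7265 = 1420.5361·138685.1921/124958.7265 = 1576.579143; SD = √(1420.5361·138685.1921/124958.7265) = 39.7062.

39.7062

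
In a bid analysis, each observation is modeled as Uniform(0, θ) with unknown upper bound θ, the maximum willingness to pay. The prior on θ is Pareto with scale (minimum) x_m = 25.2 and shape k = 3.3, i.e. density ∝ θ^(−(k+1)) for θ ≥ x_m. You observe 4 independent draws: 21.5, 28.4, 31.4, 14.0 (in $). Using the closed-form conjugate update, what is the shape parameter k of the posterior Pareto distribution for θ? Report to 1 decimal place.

A Pareto(scale x_m, shape k) prior on the upper bound θ of Uniform(0, θ) is conjugate: posterior is Pareto(max(x_m, max xᵢ), k + n).
Sample maximum = 31.4; prior scale x_m = 25.2 → posterior scale = max = 31.4.
Posterior shape = 3.3 + 4 = 7.3.
Posterior shape k = 7.3.

7.3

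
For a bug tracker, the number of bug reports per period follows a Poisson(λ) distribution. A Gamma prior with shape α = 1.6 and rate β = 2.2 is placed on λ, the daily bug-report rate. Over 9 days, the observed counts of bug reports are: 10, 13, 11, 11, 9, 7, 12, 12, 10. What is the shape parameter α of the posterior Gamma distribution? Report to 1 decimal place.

With a Gamma(shape α, rate β) prior, the Poisson likelihood is conjugate: the posterior is Gamma(α + ΣXᵢ, β + n).
Sum of counts S = 95 over n = 9 days.
Posterior: Gamma(α+S, β+n) = Gamma(1.6+95, 2.2+9) = Gamma(96.6, 11.2).
Posterior α = 96.6.

96.6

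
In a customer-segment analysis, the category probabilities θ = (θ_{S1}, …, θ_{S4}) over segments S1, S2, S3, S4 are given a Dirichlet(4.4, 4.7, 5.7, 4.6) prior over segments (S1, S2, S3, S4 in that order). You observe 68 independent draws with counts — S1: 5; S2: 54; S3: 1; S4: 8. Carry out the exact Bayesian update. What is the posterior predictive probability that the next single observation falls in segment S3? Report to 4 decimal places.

0.0767

The Dirichlet prior is conjugate to the Multinomial likelihood: each posterior αⱼ = prior αⱼ + observed count nⱼ.
Posterior concentration: (9.4, 58.7, 6.7, 12.6), total = 87.4.
P(next = S3 | data) = α_{S3}/Σα = 0.0767.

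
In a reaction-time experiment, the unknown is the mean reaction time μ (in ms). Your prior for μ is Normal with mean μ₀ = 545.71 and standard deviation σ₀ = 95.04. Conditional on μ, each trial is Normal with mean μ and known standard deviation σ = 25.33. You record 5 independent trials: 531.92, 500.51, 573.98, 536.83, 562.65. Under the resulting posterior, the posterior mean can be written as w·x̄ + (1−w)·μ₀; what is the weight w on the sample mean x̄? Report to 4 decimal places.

For Normal data with known variance σ², a Normal(μ₀, σ₀²) prior on μ is conjugate. Posterior precision = 1/σ₀² + n/σ²; posterior mean is the precision-weighted average of μ₀ and x̄.
σ₀² = 95.04² = 9032.6016, σ² = 25.33² = 641.6089. Prior precision 1/σ₀² = 1/9032.6016; data precision n/σ² = 5/641.6089.
w = (n/σ²)/(1/σ₀² + n/σ²) = n·σ₀²/(σ² + n·σ₀²) = 5·9032.6016/(641.6089 + 5·9032.6016) = 45163.008/45804.6169 = 0.9860.

0.9860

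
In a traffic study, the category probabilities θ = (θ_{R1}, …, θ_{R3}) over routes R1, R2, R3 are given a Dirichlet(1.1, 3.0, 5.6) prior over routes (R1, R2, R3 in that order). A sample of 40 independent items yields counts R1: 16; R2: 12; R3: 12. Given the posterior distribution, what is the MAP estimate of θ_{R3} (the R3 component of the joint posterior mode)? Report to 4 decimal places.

0.3555

The Dirichlet prior is conjugate to the Multinomial likelihood: each posterior αⱼ = prior αⱼ + observed count nⱼ.
Posterior concentration: (17.1, 15.0, 17.6), total = 49.7.
Joint mode component: (α_{R3}−1)/(Σα−K) = 16.6/46.7 = 0.3555.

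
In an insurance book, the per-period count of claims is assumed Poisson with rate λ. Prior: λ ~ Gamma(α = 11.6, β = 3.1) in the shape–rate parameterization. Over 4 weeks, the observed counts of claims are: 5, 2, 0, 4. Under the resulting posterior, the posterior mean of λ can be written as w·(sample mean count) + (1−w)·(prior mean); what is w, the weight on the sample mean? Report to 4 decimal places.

With a Gamma(shape α, rate β) prior, the Poisson likelihood is conjugate: the posterior is Gamma(α + ΣXᵢ, β + n).
Posterior mean = (α₀+S)/(β₀+n) = [n/(β₀+n)]·(S/n) + [β₀/(β₀+n)]·(α₀/β₀), so only n and β₀ enter the weight.
Weight on data w = n/(β₀+n) = 4/(3.1+4) = 4/7.1 = 0.5634.

0.5634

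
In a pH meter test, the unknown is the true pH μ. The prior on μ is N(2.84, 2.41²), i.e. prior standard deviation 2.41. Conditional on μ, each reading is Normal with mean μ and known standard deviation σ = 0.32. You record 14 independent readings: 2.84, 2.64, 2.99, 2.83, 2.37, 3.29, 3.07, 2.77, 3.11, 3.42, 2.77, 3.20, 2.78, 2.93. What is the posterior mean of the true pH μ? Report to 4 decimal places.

For Normal data with known variance σ², a Normal(μ₀, σ₀²) prior on μ is conjugate. Posterior precision = 1/σ₀² + n/σ²; posterior mean is the precision-weighted average of μ₀ and x̄.
Σxᵢ = 2.84 + 2.64 + 2.99 + 2.83 + 2.37 + 3.29 + 3.07 + 2.77 + 3.11 + 3.42 + 2.77 + 3.20 + 2.78 + 2.93 = 41.01, so n·x̄ = 41.01.
σ₀² = 2.41² = 5.8081, σ² = 0.32² = 0.1024; σ² + n·σ₀² = 0.1024 + 14·5.8081 = 81.4158.
Posterior mean = (μ₀/σ₀² + n·x̄/σ²)/(1/σ₀² + n/σ²) = (σ²·μ₀ + σ₀²·n·x̄)/(σ² + n·σ₀²) = (0.1024·2.84 + 5.8081·41.01)/81.4158 = 238.480997/81.4158 = 2.9292.

2.9292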